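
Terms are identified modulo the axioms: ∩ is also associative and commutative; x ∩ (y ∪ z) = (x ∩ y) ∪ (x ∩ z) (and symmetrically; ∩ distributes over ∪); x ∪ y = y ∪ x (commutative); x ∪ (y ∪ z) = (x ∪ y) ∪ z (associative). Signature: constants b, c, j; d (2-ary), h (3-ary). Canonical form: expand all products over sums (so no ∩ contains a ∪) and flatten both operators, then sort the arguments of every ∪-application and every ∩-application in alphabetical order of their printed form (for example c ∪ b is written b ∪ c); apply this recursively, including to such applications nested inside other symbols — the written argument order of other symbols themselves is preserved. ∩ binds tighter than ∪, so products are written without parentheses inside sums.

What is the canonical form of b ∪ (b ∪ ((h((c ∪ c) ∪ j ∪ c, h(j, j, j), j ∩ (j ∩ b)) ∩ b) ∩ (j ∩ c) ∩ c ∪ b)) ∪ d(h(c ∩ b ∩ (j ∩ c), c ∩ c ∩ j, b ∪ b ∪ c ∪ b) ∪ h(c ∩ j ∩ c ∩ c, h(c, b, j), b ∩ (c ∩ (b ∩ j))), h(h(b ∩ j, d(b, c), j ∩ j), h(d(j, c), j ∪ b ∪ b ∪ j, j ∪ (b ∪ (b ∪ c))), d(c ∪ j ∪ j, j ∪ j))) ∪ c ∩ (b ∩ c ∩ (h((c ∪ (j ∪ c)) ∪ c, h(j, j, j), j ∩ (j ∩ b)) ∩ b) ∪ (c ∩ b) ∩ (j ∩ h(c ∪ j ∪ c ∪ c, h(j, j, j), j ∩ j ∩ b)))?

Distribute:  b ∪ b ∪ b ∩ c ∩ c ∩ h(c ∪ c ∪ c ∪ j, h(j, j, j), b ∩ j ∩ j) ∩ j ∪ b ∪ d(h(b ∩ c ∩ c ∩ j, c ∩ c ∩ j, b ∪ b ∪ b ∪ c) ∪ h(c ∩ c ∩ c ∩ j, h(c, b, j), b ∩ b ∩ c ∩ j), h(h(b ∩ j, d(b, c), j ∩ j), h(d(j, c), b ∪ b ∪ j ∪ j, b ∪ b ∪ c ∪ j), d(c ∪ j ∪ j, j ∪ j))) ∪ b ∩ b ∩ c ∩ c ∩ h(c ∪ c ∪ c ∪ j, h(j, j, j), b ∩ j ∩ j) ∪ b ∩ c ∩ c ∩ h(c ∪ c ∪ c ∪ j, h(j, j, j), b ∩ j ∩ j) ∩ j
Sort:  b ∪ b ∪ b ∪ b ∩ b ∩ c ∩ c ∩ h(c ∪ c ∪ c ∪ j, h(j, j, j), b ∩ j ∩ j) ∪ b ∩ c ∩ c ∩ h(c ∪ c ∪ c ∪ j, h(j, j, j), b ∩ j ∩ j) ∩ j ∪ b ∩ c ∩ c ∩ h(c ∪ c ∪ c ∪ j, h(j, j, j), b ∩ j ∩ j) ∩ j ∪ d(h(b ∩ c ∩ c ∩ j, c ∩ c ∩ j, b ∪ b ∪ b ∪ c) ∪ h(c ∩ c ∩ c ∩ j, h(c, b, j), b ∩ b ∩ c ∩ j), h(h(b ∩ j, d(b, c), j ∩ j), h(d(j, c), b ∪ b ∪ j ∪ j, b ∪ b ∪ c ∪ j), d(c ∪ j ∪ j, j ∪ j)))

Answer: b ∪ b ∪ b ∪ b ∩ b ∩ c ∩ c ∩ h(c ∪ c ∪ c ∪ j, h(j, j, j), b ∩ j ∩ j) ∪ b ∩ c ∩ c ∩ h(c ∪ c ∪ c ∪ j, h(j, j, j), b ∩ j ∩ j) ∩ j ∪ b ∩ c ∩ c ∩ h(c ∪ c ∪ c ∪ j, h(j, j, j), b ∩ j ∩ j) ∩ j ∪ d(h(b ∩ c ∩ c ∩ j, c ∩ c ∩ j, b ∪ b ∪ b ∪ c) ∪ h(c ∩ c ∩ c ∩ j, h(c, b, j), b ∩ b ∩ c ∩ j), h(h(b ∩ j, d(b, c), j ∩ j), h(d(j, c), b ∪ b ∪ j ∪ j, b ∪ b ∪ c ∪ j), d(c ∪ j ∪ j, j ∪ j)))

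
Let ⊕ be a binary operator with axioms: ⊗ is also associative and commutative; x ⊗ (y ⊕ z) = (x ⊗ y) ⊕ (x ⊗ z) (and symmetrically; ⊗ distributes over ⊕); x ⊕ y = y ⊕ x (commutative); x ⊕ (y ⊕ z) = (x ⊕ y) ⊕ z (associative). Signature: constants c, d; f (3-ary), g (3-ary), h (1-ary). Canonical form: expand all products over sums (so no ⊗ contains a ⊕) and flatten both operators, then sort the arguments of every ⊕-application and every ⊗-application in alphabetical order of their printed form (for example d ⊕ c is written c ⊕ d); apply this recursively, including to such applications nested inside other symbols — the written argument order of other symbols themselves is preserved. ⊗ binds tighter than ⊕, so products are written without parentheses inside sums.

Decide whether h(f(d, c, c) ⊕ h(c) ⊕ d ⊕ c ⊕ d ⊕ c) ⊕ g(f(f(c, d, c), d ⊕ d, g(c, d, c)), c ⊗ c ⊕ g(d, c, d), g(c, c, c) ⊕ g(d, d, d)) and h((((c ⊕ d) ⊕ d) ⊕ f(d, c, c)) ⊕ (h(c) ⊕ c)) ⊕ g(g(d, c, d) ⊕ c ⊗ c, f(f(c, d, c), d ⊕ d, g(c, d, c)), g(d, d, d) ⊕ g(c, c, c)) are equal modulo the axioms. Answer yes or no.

Answer: no — g(f(f(c, d, c), d ⊕ d, g(c, d, c)), c ⊗ c ⊕ g(d, c, d), g(c, c, c) ⊕ g(d, d, d)) ⊕ h(c ⊕ c ⊕ d ⊕ d ⊕ f(d, c, c) ⊕ h(c)) vs g(c ⊗ c ⊕ g(d, c, d), f(f(c, d, c), d ⊕ d, g(c, d, c)), g(c, c, c) ⊕ g(d, d, d)) ⊕ h(c ⊕ c ⊕ d ⊕ d ⊕ f(d, c, c) ⊕ h(c))

Derivation:
Left:  h(f(d, c, c) ⊕ h(c) ⊕ d ⊕ c ⊕ d ⊕ c) ⊕ g(f(f(c, d, c), d ⊕ d, g(c, d, c)), c ⊗ c ⊕ g(d, c, d), g(c, c, c) ⊕ g(d, d, d))
  Flatten:  h(c ⊕ c ⊕ d ⊕ d ⊕ f(d, c, c) ⊕ h(c)) ⊕ g(f(f(c, d, c), d ⊕ d, g(c, d, c)), c ⊗ c ⊕ g(d, c, d), g(c, c, c) ⊕ g(d, d, d))
  Sort arguments:  g(f(f(c, d, c), d ⊕ d, g(c, d, c)), c ⊗ c ⊕ g(d, c, d), g(c, c, c) ⊕ g(d, d, d)) ⊕ h(c ⊕ c ⊕ d ⊕ d ⊕ f(d, c, c) ⊕ h(c))
Right:  h((((c ⊕ d) ⊕ d) ⊕ f(d, c, c)) ⊕ (h(c) ⊕ c)) ⊕ g(g(d, c, d) ⊕ c ⊗ c, f(f(c, d, c), d ⊕ d, g(c, d, c)), g(d, d, d) ⊕ g(c, c, c))
  Flatten:  h(c ⊕ c ⊕ d ⊕ d ⊕ f(d, c, c) ⊕ h(c)) ⊕ g(c ⊗ c ⊕ g(d, c, d), f(f(c, d, c), d ⊕ d, g(c, d, c)), g(c, c, c) ⊕ g(d, d, d))
  Sort:  g(c ⊗ c ⊕ g(d, c, d), f(f(c, d, c), d ⊕ d, g(c, d, c)), g(c, c, c) ⊕ g(d, d, d)) ⊕ h(c ⊕ c ⊕ d ⊕ d ⊕ f(d, c, c) ⊕ h(c))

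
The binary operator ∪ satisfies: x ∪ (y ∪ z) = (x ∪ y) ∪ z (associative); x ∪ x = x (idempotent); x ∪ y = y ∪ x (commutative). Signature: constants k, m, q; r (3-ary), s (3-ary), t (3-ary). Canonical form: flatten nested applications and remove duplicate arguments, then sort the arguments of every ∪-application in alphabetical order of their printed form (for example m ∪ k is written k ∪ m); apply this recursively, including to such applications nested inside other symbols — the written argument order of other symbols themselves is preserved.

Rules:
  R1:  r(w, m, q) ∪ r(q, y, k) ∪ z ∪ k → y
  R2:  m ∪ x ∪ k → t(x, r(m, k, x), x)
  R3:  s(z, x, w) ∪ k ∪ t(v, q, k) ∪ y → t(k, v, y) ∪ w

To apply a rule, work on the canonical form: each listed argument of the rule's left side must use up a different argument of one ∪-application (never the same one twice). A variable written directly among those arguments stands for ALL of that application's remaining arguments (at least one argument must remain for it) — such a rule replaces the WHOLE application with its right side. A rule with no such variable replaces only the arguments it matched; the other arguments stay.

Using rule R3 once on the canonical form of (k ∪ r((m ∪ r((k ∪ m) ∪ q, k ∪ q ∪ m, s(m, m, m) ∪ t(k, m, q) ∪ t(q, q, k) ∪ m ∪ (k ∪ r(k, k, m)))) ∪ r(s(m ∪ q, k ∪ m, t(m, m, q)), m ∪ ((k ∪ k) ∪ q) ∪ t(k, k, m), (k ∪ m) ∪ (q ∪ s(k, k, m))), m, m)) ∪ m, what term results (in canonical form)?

Answer: k ∪ m ∪ r(m ∪ r(k ∪ m ∪ q, k ∪ m ∪ q, m ∪ t(k, q, m ∪ r(k, k, m) ∪ t(k, m, q))) ∪ r(s(m ∪ q, k ∪ m, t(m, m, q)), k ∪ m ∪ q ∪ t(k, k, m), k ∪ m ∪ q ∪ s(k, k, m)), m, m)

Derivation:
Canonical form:  k ∪ m ∪ r(m ∪ r(k ∪ m ∪ q, k ∪ m ∪ q, k ∪ m ∪ r(k, k, m) ∪ s(m, m, m) ∪ t(k, m, q) ∪ t(q, q, k)) ∪ r(s(m ∪ q, k ∪ m, t(m, m, q)), k ∪ m ∪ q ∪ t(k, k, m), k ∪ m ∪ q ∪ s(k, k, m)), m, m)
Apply R3:  consuming k, s(m, m, m), t(q, q, k);  v := q, w := m, x := m, y := m ∪ r(k, k, m) ∪ t(k, m, q), z := m
The variable takes the whole remainder — replace the entire application.
New term:  k ∪ m ∪ r(m ∪ r(k ∪ m ∪ q, k ∪ m ∪ q, m ∪ t(k, q, m ∪ r(k, k, m) ∪ t(k, m, q))) ∪ r(s(m ∪ q, k ∪ m, t(m, m, q)), k ∪ m ∪ q ∪ t(k, k, m), k ∪ m ∪ q ∪ s(k, k, m)), m, m)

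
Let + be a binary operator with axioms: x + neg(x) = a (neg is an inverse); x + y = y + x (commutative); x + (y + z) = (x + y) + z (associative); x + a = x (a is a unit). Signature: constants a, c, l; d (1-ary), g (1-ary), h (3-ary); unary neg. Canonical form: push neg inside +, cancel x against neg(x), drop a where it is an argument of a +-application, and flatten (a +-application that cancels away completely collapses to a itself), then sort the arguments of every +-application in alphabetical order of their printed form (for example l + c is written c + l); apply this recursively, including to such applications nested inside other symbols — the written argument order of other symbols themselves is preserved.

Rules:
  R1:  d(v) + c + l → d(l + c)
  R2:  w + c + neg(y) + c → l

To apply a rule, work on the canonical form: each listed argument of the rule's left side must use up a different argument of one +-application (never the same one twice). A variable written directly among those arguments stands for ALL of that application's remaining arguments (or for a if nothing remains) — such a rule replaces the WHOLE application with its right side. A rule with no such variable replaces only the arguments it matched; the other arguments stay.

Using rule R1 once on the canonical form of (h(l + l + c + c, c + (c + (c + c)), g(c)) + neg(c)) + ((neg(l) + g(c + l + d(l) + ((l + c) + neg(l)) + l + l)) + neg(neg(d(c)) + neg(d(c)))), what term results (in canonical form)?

Answer: d(c) + d(c) + g(c + d(c + l) + l + l) + h(c + c + l + l, c + c + c + c, g(c)) + neg(c) + neg(l)

Derivation:
Canonical form:  d(c) + d(c) + g(c + c + d(l) + l + l + l) + h(c + c + l + l, c + c + c + c, g(c)) + neg(c) + neg(l)
Apply R1:  consuming c, d(l), l;  v := l
Giving:  d(c) + d(c) + g(c + d(c + l) + l + l) + h(c + c + l + l, c + c + c + c, g(c)) + neg(c) + neg(l)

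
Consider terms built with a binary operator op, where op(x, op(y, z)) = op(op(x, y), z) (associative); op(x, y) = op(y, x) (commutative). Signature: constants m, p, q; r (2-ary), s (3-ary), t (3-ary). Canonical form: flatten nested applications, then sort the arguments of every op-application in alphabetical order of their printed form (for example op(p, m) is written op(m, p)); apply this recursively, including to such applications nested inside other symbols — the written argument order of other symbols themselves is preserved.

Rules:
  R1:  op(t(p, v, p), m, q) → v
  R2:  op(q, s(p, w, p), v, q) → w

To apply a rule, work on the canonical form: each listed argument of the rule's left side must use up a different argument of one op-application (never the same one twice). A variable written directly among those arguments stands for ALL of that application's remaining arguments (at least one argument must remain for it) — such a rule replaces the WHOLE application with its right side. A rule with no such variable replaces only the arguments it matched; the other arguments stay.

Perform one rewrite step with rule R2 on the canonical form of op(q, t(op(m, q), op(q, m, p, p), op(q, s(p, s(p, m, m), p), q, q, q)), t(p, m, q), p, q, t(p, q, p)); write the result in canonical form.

Canonical form:  op(p, q, q, t(op(m, q), op(m, p, p, q), op(q, q, q, q, s(p, s(p, m, m), p))), t(p, m, q), t(p, q, p))
Match R2:  consume q, q, s(p, s(p, m, m), p);  v := op(q, q), w := s(p, m, m)
Every leftover argument binds to the variable; the entire application is replaced.
New term:  op(p, q, q, t(op(m, q), op(m, p, p, q), s(p, m, m)), t(p, m, q), t(p, q, p))

Answer: op(p, q, q, t(op(m, q), op(m, p, p, q), s(p, m, m)), t(p, m, q), t(p, q, p))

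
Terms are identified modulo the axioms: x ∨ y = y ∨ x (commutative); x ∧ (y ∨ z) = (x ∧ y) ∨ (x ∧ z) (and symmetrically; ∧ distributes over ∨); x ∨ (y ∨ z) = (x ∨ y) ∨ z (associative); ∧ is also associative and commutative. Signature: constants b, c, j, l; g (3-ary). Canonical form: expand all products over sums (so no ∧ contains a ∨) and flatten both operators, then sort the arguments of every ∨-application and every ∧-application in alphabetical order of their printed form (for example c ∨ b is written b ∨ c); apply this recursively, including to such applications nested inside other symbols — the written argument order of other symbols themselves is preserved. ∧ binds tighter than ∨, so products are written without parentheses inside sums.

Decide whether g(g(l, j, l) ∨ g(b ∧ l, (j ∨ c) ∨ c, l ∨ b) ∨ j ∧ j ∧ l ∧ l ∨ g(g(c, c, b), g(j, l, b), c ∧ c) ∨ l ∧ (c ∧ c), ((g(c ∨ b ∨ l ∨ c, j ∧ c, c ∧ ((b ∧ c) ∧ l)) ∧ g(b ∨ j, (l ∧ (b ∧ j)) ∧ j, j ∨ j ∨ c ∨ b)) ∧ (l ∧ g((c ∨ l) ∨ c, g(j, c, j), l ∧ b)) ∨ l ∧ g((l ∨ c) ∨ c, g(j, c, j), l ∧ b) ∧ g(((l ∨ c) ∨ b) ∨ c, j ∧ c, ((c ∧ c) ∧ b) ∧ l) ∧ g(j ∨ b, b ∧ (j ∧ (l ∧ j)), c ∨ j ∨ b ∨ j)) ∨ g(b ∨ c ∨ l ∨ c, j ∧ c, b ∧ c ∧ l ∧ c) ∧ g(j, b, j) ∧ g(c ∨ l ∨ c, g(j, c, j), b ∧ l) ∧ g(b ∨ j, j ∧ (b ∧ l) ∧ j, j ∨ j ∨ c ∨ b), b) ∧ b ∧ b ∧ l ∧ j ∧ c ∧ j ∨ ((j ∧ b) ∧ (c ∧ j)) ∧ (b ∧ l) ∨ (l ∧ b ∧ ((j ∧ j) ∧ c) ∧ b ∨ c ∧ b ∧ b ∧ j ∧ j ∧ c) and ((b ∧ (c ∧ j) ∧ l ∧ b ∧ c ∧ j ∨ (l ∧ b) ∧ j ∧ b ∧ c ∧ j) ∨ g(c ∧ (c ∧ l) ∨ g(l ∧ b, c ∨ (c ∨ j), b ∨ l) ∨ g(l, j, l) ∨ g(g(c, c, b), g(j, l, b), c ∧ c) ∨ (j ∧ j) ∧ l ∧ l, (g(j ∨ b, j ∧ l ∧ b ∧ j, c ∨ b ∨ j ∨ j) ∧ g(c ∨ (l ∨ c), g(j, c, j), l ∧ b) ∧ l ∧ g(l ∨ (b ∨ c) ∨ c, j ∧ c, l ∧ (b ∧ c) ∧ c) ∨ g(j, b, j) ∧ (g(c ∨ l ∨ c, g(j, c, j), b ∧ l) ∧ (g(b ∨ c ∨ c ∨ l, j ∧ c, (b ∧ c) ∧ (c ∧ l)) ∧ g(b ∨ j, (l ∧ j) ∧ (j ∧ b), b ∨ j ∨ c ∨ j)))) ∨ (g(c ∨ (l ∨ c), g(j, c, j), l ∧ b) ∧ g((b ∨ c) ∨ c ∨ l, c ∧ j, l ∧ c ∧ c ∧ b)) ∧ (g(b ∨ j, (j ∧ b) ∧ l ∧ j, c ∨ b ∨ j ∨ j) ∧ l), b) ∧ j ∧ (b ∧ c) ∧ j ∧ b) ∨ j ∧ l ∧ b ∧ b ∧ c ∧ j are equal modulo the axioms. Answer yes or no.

Answer: no — b ∧ b ∧ c ∧ c ∧ j ∧ j ∨ b ∧ b ∧ c ∧ g(c ∧ c ∧ l ∨ g(b ∧ l, c ∨ c ∨ j, b ∨ l) ∨ g(g(c, c, b), g(j, l, b), c ∧ c) ∨ g(l, j, l) ∨ j ∧ j ∧ l ∧ l, g(b ∨ c ∨ c ∨ l, c ∧ j, b ∧ c ∧ c ∧ l) ∧ g(b ∨ j, b ∧ j ∧ j ∧ l, b ∨ c ∨ j ∨ j) ∧ g(c ∨ c ∨ l, g(j, c, j), b ∧ l) ∧ g(j, b, j) ∨ g(b ∨ c ∨ c ∨ l, c ∧ j, b ∧ c ∧ c ∧ l) ∧ g(b ∨ j, b ∧ j ∧ j ∧ l, b ∨ c ∨ j ∨ j) ∧ g(c ∨ c ∨ l, g(j, c, j), b ∧ l) ∧ l ∨ g(b ∨ c ∨ c ∨ l, c ∧ j, b ∧ c ∧ c ∧ l) ∧ g(b ∨ j, b ∧ j ∧ j ∧ l, b ∨ c ∨ j ∨ j) ∧ g(c ∨ c ∨ l, g(j, c, j), b ∧ l) ∧ l, b) ∧ j ∧ j ∧ l ∨ b ∧ b ∧ c ∧ j ∧ j ∧ l ∨ b ∧ b ∧ c ∧ j ∧ j ∧ l vs b ∧ b ∧ c ∧ c ∧ j ∧ j ∧ l ∨ b ∧ b ∧ c ∧ g(c ∧ c ∧ l ∨ g(b ∧ l, c ∨ c ∨ j, b ∨ l) ∨ g(g(c, c, b), g(j, l, b), c ∧ c) ∨ g(l, j, l) ∨ j ∧ j ∧ l ∧ l, g(b ∨ c ∨ c ∨ l, c ∧ j, b ∧ c ∧ c ∧ l) ∧ g(b ∨ j, b ∧ j ∧ j ∧ l, b ∨ c ∨ j ∨ j) ∧ g(c ∨ c ∨ l, g(j, c, j), b ∧ l) ∧ g(j, b, j) ∨ g(b ∨ c ∨ c ∨ l, c ∧ j, b ∧ c ∧ c ∧ l) ∧ g(b ∨ j, b ∧ j ∧ j ∧ l, b ∨ c ∨ j ∨ j) ∧ g(c ∨ c ∨ l, g(j, c, j), b ∧ l) ∧ l ∨ g(b ∨ c ∨ c ∨ l, c ∧ j, b ∧ c ∧ c ∧ l) ∧ g(b ∨ j, b ∧ j ∧ j ∧ l, b ∨ c ∨ j ∨ j) ∧ g(c ∨ c ∨ l, g(j, c, j), b ∧ l) ∧ l, b) ∧ j ∧ j ∨ b ∧ b ∧ c ∧ j ∧ j ∧ l ∨ b ∧ b ∧ c ∧ j ∧ j ∧ l

Derivation:
Left:  g(g(l, j, l) ∨ g(b ∧ l, (j ∨ c) ∨ c, l ∨ b) ∨ j ∧ j ∧ l ∧ l ∨ g(g(c, c, b), g(j, l, b), c ∧ c) ∨ l ∧ (c ∧ c), ((g(c ∨ b ∨ l ∨ c, j ∧ c, c ∧ ((b ∧ c) ∧ l)) ∧ g(b ∨ j, (l ∧ (b ∧ j)) ∧ j, j ∨ j ∨ c ∨ b)) ∧ (l ∧ g((c ∨ l) ∨ c, g(j, c, j), l ∧ b)) ∨ l ∧ g((l ∨ c) ∨ c, g(j, c, j), l ∧ b) ∧ g(((l ∨ c) ∨ b) ∨ c, j ∧ c, ((c ∧ c) ∧ b) ∧ l) ∧ g(j ∨ b, b ∧ (j ∧ (l ∧ j)), c ∨ j ∨ b ∨ j)) ∨ g(b ∨ c ∨ l ∨ c, j ∧ c, b ∧ c ∧ l ∧ c) ∧ g(j, b, j) ∧ g(c ∨ l ∨ c, g(j, c, j), b ∧ l) ∧ g(b ∨ j, j ∧ (b ∧ l) ∧ j, j ∨ j ∨ c ∨ b), b) ∧ b ∧ b ∧ l ∧ j ∧ c ∧ j ∨ ((j ∧ b) ∧ (c ∧ j)) ∧ (b ∧ l) ∨ (l ∧ b ∧ ((j ∧ j) ∧ c) ∧ b ∨ c ∧ b ∧ b ∧ j ∧ j ∧ c)
  Merge nested applications:  b ∧ b ∧ c ∧ g(c ∧ c ∧ l ∨ g(b ∧ l, c ∨ c ∨ j, b ∨ l) ∨ g(g(c, c, b), g(j, l, b), c ∧ c) ∨ g(l, j, l) ∨ j ∧ j ∧ l ∧ l, g(b ∨ c ∨ c ∨ l, c ∧ j, b ∧ c ∧ c ∧ l) ∧ g(b ∨ j, b ∧ j ∧ j ∧ l, b ∨ c ∨ j ∨ j) ∧ g(c ∨ c ∨ l, g(j, c, j), b ∧ l) ∧ g(j, b, j) ∨ g(b ∨ c ∨ c ∨ l, c ∧ j, b ∧ c ∧ c ∧ l) ∧ g(b ∨ j, b ∧ j ∧ j ∧ l, b ∨ c ∨ j ∨ j) ∧ g(c ∨ c ∨ l, g(j, c, j), b ∧ l) ∧ l ∨ g(b ∨ c ∨ c ∨ l, c ∧ j, b ∧ c ∧ c ∧ l) ∧ g(b ∨ j, b ∧ j ∧ j ∧ l, b ∨ c ∨ j ∨ j) ∧ g(c ∨ c ∨ l, g(j, c, j), b ∧ l) ∧ l, b) ∧ j ∧ j ∧ l ∨ b ∧ b ∧ c ∧ j ∧ j ∧ l ∨ b ∧ b ∧ c ∧ j ∧ j ∧ l ∨ b ∧ b ∧ c ∧ c ∧ j ∧ j
  Sort:  b ∧ b ∧ c ∧ c ∧ j ∧ j ∨ b ∧ b ∧ c ∧ g(c ∧ c ∧ l ∨ g(b ∧ l, c ∨ c ∨ j, b ∨ l) ∨ g(g(c, c, b), g(j, l, b), c ∧ c) ∨ g(l, j, l) ∨ j ∧ j ∧ l ∧ l, g(b ∨ c ∨ c ∨ l, c ∧ j, b ∧ c ∧ c ∧ l) ∧ g(b ∨ j, b ∧ j ∧ j ∧ l, b ∨ c ∨ j ∨ j) ∧ g(c ∨ c ∨ l, g(j, c, j), b ∧ l) ∧ g(j, b, j) ∨ g(b ∨ c ∨ c ∨ l, c ∧ j, b ∧ c ∧ c ∧ l) ∧ g(b ∨ j, b ∧ j ∧ j ∧ l, b ∨ c ∨ j ∨ j) ∧ g(c ∨ c ∨ l, g(j, c, j), b ∧ l) ∧ l ∨ g(b ∨ c ∨ c ∨ l, c ∧ j, b ∧ c ∧ c ∧ l) ∧ g(b ∨ j, b ∧ j ∧ j ∧ l, b ∨ c ∨ j ∨ j) ∧ g(c ∨ c ∨ l, g(j, c, j), b ∧ l) ∧ l, b) ∧ j ∧ j ∧ l ∨ b ∧ b ∧ c ∧ j ∧ j ∧ l ∨ b ∧ b ∧ c ∧ j ∧ j ∧ l
Right:  ((b ∧ (c ∧ j) ∧ l ∧ b ∧ c ∧ j ∨ (l ∧ b) ∧ j ∧ b ∧ c ∧ j) ∨ g(c ∧ (c ∧ l) ∨ g(l ∧ b, c ∨ (c ∨ j), b ∨ l) ∨ g(l, j, l) ∨ g(g(c, c, b), g(j, l, b), c ∧ c) ∨ (j ∧ j) ∧ l ∧ l, (g(j ∨ b, j ∧ l ∧ b ∧ j, c ∨ b ∨ j ∨ j) ∧ g(c ∨ (l ∨ c), g(j, c, j), l ∧ b) ∧ l ∧ g(l ∨ (b ∨ c) ∨ c, j ∧ c, l ∧ (b ∧ c) ∧ c) ∨ g(j, b, j) ∧ (g(c ∨ l ∨ c, g(j, c, j), b ∧ l) ∧ (g(b ∨ c ∨ c ∨ l, j ∧ c, (b ∧ c) ∧ (c ∧ l)) ∧ g(b ∨ j, (l ∧ j) ∧ (j ∧ b), b ∨ j ∨ c ∨ j)))) ∨ (g(c ∨ (l ∨ c), g(j, c, j), l ∧ b) ∧ g((b ∨ c) ∨ c ∨ l, c ∧ j, l ∧ c ∧ c ∧ b)) ∧ (g(b ∨ j, (j ∧ b) ∧ l ∧ j, c ∨ b ∨ j ∨ j) ∧ l), b) ∧ j ∧ (b ∧ c) ∧ j ∧ b) ∨ j ∧ l ∧ b ∧ b ∧ c ∧ j
  Flatten:  b ∧ b ∧ c ∧ c ∧ j ∧ j ∧ l ∨ b ∧ b ∧ c ∧ j ∧ j ∧ l ∨ b ∧ b ∧ c ∧ g(c ∧ c ∧ l ∨ g(b ∧ l, c ∨ c ∨ j, b ∨ l) ∨ g(g(c, c, b), g(j, l, b), c ∧ c) ∨ g(l, j, l) ∨ j ∧ j ∧ l ∧ l, g(b ∨ c ∨ c ∨ l, c ∧ j, b ∧ c ∧ c ∧ l) ∧ g(b ∨ j, b ∧ j ∧ j ∧ l, b ∨ c ∨ j ∨ j) ∧ g(c ∨ c ∨ l, g(j, c, j), b ∧ l) ∧ g(j, b, j) ∨ g(b ∨ c ∨ c ∨ l, c ∧ j, b ∧ c ∧ c ∧ l) ∧ g(b ∨ j, b ∧ j ∧ j ∧ l, b ∨ c ∨ j ∨ j) ∧ g(c ∨ c ∨ l, g(j, c, j), b ∧ l) ∧ l ∨ g(b ∨ c ∨ c ∨ l, c ∧ j, b ∧ c ∧ c ∧ l) ∧ g(b ∨ j, b ∧ j ∧ j ∧ l, b ∨ c ∨ j ∨ j) ∧ g(c ∨ c ∨ l, g(j, c, j), b ∧ l) ∧ l, b) ∧ j ∧ j ∨ b ∧ b ∧ c ∧ j ∧ j ∧ l
  Sort arguments:  b ∧ b ∧ c ∧ c ∧ j ∧ j ∧ l ∨ b ∧ b ∧ c ∧ g(c ∧ c ∧ l ∨ g(b ∧ l, c ∨ c ∨ j, b ∨ l) ∨ g(g(c, c, b), g(j, l, b), c ∧ c) ∨ g(l, j, l) ∨ j ∧ j ∧ l ∧ l, g(b ∨ c ∨ c ∨ l, c ∧ j, b ∧ c ∧ c ∧ l) ∧ g(b ∨ j, b ∧ j ∧ j ∧ l, b ∨ c ∨ j ∨ j) ∧ g(c ∨ c ∨ l, g(j, c, j), b ∧ l) ∧ g(j, b, j) ∨ g(b ∨ c ∨ c ∨ l, c ∧ j, b ∧ c ∧ c ∧ l) ∧ g(b ∨ j, b ∧ j ∧ j ∧ l, b ∨ c ∨ j ∨ j) ∧ g(c ∨ c ∨ l, g(j, c, j), b ∧ l) ∧ l ∨ g(b ∨ c ∨ c ∨ l, c ∧ j, b ∧ c ∧ c ∧ l) ∧ g(b ∨ j, b ∧ j ∧ j ∧ l, b ∨ c ∨ j ∨ j) ∧ g(c ∨ c ∨ l, g(j, c, j), b ∧ l) ∧ l, b) ∧ j ∧ j ∨ b ∧ b ∧ c ∧ j ∧ j ∧ l ∨ b ∧ b ∧ c ∧ j ∧ j ∧ l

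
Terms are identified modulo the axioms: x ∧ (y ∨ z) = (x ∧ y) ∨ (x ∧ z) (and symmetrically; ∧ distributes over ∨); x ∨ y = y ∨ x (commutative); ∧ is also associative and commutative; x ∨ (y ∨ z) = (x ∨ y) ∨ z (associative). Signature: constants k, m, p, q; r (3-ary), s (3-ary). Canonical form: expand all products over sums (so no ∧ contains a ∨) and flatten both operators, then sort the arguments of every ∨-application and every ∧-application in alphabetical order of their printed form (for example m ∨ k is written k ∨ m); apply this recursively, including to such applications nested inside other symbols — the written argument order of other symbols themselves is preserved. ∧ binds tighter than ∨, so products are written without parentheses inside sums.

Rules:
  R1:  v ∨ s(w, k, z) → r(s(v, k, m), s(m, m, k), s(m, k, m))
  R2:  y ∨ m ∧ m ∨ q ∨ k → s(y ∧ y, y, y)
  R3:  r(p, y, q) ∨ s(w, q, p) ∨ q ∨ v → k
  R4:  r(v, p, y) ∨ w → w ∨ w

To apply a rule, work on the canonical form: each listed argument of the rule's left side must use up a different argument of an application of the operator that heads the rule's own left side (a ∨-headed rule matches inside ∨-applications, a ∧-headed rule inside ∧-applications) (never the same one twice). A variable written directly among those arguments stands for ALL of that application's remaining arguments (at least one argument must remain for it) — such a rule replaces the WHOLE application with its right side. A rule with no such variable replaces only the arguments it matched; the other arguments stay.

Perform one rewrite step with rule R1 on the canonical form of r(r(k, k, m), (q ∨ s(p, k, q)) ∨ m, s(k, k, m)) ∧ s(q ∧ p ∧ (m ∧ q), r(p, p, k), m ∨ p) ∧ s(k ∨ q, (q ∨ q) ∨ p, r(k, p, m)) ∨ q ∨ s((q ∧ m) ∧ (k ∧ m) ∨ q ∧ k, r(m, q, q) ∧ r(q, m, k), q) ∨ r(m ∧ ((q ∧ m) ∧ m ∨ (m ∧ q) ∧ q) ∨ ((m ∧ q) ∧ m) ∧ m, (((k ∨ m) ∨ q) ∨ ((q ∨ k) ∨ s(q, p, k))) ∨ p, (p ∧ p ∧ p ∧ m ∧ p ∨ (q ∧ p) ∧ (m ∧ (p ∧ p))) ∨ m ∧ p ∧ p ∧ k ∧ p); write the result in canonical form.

Answer: q ∨ r(m ∧ m ∧ m ∧ q ∨ m ∧ m ∧ m ∧ q ∨ m ∧ m ∧ q ∧ q, k ∨ k ∨ m ∨ p ∨ q ∨ q ∨ s(q, p, k), k ∧ m ∧ p ∧ p ∧ p ∨ m ∧ p ∧ p ∧ p ∧ p ∨ m ∧ p ∧ p ∧ p ∧ q) ∨ r(r(k, k, m), r(s(m ∨ q, k, m), s(m, m, k), s(m, k, m)), s(k, k, m)) ∧ s(k ∨ q, p ∨ q ∨ q, r(k, p, m)) ∧ s(m ∧ p ∧ q ∧ q, r(p, p, k), m ∨ p) ∨ s(k ∧ m ∧ m ∧ q ∨ k ∧ q, r(m, q, q) ∧ r(q, m, k), q)

Derivation:
Canonical form:  q ∨ r(m ∧ m ∧ m ∧ q ∨ m ∧ m ∧ m ∧ q ∨ m ∧ m ∧ q ∧ q, k ∨ k ∨ m ∨ p ∨ q ∨ q ∨ s(q, p, k), k ∧ m ∧ p ∧ p ∧ p ∨ m ∧ p ∧ p ∧ p ∧ p ∨ m ∧ p ∧ p ∧ p ∧ q) ∨ r(r(k, k, m), m ∨ q ∨ s(p, k, q), s(k, k, m)) ∧ s(k ∨ q, p ∨ q ∨ q, r(k, p, m)) ∧ s(m ∧ p ∧ q ∧ q, r(p, p, k), m ∨ p) ∨ s(k ∧ m ∧ m ∧ q ∨ k ∧ q, r(m, q, q) ∧ r(q, m, k), q)
R1 matches:  uses s(p, k, q);  v := m ∨ q, w := p, z := q
The variable takes the whole remainder — replace the entire application.
Giving:  q ∨ r(m ∧ m ∧ m ∧ q ∨ m ∧ m ∧ m ∧ q ∨ m ∧ m ∧ q ∧ q, k ∨ k ∨ m ∨ p ∨ q ∨ q ∨ s(q, p, k), k ∧ m ∧ p ∧ p ∧ p ∨ m ∧ p ∧ p ∧ p ∧ p ∨ m ∧ p ∧ p ∧ p ∧ q) ∨ r(r(k, k, m), r(s(m ∨ q, k, m), s(m, m, k), s(m, k, m)), s(k, k, m)) ∧ s(k ∨ q, p ∨ q ∨ q, r(k, p, m)) ∧ s(m ∧ p ∧ q ∧ q, r(p, p, k), m ∨ p) ∨ s(k ∧ m ∧ m ∧ q ∨ k ∧ q, r(m, q, q) ∧ r(q, m, k), q)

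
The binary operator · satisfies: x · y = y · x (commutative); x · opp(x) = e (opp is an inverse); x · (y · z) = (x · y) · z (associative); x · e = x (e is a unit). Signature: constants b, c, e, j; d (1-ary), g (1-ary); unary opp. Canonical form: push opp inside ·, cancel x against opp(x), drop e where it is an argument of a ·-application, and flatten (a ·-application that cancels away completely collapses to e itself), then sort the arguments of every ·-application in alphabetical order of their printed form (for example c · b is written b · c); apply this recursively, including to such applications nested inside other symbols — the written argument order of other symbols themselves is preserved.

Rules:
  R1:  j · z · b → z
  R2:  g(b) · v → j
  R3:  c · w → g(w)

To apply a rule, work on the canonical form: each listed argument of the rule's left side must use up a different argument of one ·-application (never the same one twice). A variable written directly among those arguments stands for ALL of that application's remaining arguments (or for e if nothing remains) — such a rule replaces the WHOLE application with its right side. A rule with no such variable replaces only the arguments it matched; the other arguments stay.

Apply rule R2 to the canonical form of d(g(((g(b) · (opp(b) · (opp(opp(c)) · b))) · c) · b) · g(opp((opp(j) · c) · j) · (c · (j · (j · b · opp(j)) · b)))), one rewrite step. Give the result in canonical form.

Answer: d(g(b · b · j) · g(j))

Derivation:
Canonical form:  d(g(b · b · j) · g(b · c · c · g(b)))
Apply R2:  consuming g(b);  v := b · c · c
The variable takes the whole remainder — replace the entire application.
New term:  d(g(b · b · j) · g(j))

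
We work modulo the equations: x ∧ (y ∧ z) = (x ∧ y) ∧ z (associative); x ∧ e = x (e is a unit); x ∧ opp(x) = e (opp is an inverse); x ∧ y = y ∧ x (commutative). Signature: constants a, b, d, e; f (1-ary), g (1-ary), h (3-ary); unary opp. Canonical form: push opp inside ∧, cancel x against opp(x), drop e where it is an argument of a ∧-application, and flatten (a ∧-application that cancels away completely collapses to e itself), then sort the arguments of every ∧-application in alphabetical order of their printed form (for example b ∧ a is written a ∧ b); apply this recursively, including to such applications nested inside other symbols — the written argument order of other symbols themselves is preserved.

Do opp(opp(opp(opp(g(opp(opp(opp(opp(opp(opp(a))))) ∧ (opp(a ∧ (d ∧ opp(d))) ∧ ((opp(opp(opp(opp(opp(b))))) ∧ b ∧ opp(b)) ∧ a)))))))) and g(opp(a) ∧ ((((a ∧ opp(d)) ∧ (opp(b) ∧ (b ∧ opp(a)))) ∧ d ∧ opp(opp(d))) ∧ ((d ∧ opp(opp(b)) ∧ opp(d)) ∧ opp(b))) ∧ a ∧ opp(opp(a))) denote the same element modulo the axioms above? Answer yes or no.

Answer: no — g(a ∧ b) vs g(a ∧ d)

Derivation:
Left:  opp(opp(opp(opp(g(opp(opp(opp(opp(opp(opp(a))))) ∧ (opp(a ∧ (d ∧ opp(d))) ∧ ((opp(opp(opp(opp(opp(b))))) ∧ b ∧ opp(b)) ∧ a))))))))
  Push opp inside:  distribute opp over ∧ and collapse double opp
  Collect terms:  g(a ∧ b)
Right:  g(opp(a) ∧ ((((a ∧ opp(d)) ∧ (opp(b) ∧ (b ∧ opp(a)))) ∧ d ∧ opp(opp(d))) ∧ ((d ∧ opp(opp(b)) ∧ opp(d)) ∧ opp(b))) ∧ a ∧ opp(opp(a)))
  Focus inside:  opp(a) ∧ ((((a ∧ opp(d)) ∧ (opp(b) ∧ (b ∧ opp(a)))) ∧ d ∧ opp(opp(d))) ∧ ((d ∧ opp(opp(b)) ∧ opp(d)) ∧ opp(b))) ∧ a ∧ opp(opp(a))
  Push opp inside:  distribute opp over ∧ and collapse double opp
  Cancel inverse pairs:  b cancels
  Collect terms:  a ∧ d
  Reassemble:  g(a ∧ d)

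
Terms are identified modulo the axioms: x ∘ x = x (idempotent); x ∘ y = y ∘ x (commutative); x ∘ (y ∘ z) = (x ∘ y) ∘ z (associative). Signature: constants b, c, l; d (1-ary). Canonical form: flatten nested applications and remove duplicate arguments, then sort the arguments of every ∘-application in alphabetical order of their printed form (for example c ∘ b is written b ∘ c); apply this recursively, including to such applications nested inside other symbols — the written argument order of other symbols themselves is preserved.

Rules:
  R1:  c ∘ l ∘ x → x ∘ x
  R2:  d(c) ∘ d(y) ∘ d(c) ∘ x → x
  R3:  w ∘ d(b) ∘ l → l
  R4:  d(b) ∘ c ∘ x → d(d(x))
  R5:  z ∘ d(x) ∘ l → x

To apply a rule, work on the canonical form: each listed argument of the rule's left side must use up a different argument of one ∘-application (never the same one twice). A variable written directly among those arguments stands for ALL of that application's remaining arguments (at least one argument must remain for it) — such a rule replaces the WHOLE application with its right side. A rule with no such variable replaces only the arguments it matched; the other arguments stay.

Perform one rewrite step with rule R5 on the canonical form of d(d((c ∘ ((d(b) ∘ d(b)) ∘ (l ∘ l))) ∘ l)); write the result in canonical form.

Canonical form:  d(d(c ∘ d(b) ∘ l))
Match R5:  consume d(b), l;  x := b, z := c
The variable takes the whole remainder — replace the entire application.
Giving:  d(d(b))

Answer: d(d(b))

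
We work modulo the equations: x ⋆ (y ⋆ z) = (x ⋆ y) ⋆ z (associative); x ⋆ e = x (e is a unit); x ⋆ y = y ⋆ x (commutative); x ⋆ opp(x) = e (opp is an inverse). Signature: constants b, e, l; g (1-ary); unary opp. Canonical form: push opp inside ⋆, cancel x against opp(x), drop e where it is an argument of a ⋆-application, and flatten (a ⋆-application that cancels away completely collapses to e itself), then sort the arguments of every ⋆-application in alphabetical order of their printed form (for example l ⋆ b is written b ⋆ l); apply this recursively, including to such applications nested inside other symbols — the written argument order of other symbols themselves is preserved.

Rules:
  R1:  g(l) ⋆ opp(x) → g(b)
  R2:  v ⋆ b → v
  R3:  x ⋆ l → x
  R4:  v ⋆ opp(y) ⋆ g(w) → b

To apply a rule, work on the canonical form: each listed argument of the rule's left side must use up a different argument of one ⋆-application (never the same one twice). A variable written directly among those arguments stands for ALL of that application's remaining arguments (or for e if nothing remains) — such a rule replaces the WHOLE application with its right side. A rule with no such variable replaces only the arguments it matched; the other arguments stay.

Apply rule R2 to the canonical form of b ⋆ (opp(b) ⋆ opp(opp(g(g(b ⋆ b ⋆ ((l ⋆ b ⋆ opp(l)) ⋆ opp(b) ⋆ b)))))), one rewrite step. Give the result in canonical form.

Answer: g(g(b ⋆ b))

Derivation:
Canonical form:  g(g(b ⋆ b ⋆ b))
R2 matches:  uses b;  v := b ⋆ b
The extension variable absorbs all remaining arguments, so the whole application is rewritten.
Giving:  g(g(b ⋆ b))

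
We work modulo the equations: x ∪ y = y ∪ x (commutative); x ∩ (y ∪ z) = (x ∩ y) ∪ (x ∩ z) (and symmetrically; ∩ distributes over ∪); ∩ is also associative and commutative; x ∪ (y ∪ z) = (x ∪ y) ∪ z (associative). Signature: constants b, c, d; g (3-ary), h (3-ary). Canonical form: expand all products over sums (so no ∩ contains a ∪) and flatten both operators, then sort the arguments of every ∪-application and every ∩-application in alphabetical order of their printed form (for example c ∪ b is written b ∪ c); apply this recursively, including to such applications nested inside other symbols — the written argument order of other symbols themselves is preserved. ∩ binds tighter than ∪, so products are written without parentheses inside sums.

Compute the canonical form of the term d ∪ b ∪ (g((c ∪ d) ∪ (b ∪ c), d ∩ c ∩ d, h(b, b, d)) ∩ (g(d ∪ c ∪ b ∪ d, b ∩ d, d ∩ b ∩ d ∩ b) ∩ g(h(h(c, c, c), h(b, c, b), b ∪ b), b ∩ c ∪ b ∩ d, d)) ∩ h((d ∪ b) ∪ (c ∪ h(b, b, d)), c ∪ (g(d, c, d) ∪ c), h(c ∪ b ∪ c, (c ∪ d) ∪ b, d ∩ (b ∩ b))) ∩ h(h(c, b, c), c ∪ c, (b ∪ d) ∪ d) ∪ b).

Answer: b ∪ b ∪ d ∪ g(b ∪ c ∪ c ∪ d, c ∩ d ∩ d, h(b, b, d)) ∩ g(b ∪ c ∪ d ∪ d, b ∩ d, b ∩ b ∩ d ∩ d) ∩ g(h(h(c, c, c), h(b, c, b), b ∪ b), b ∩ c ∪ b ∩ d, d) ∩ h(b ∪ c ∪ d ∪ h(b, b, d), c ∪ c ∪ g(d, c, d), h(b ∪ c ∪ c, b ∪ c ∪ d, b ∩ b ∩ d)) ∩ h(h(c, b, c), c ∪ c, b ∪ d ∪ d)

Derivation:
Merge nested applications:  d ∪ b ∪ g(b ∪ c ∪ c ∪ d, c ∩ d ∩ d, h(b, b, d)) ∩ g(b ∪ c ∪ d ∪ d, b ∩ d, b ∩ b ∩ d ∩ d) ∩ g(h(h(c, c, c), h(b, c, b), b ∪ b), b ∩ c ∪ b ∩ d, d) ∩ h(b ∪ c ∪ d ∪ h(b, b, d), c ∪ c ∪ g(d, c, d), h(b ∪ c ∪ c, b ∪ c ∪ d, b ∩ b ∩ d)) ∩ h(h(c, b, c), c ∪ c, b ∪ d ∪ d) ∪ b
Sort:  b ∪ b ∪ d ∪ g(b ∪ c ∪ c ∪ d, c ∩ d ∩ d, h(b, b, d)) ∩ g(b ∪ c ∪ d ∪ d, b ∩ d, b ∩ b ∩ d ∩ d) ∩ g(h(h(c, c, c), h(b, c, b), b ∪ b), b ∩ c ∪ b ∩ d, d) ∩ h(b ∪ c ∪ d ∪ h(b, b, d), c ∪ c ∪ g(d, c, d), h(b ∪ c ∪ c, b ∪ c ∪ d, b ∩ b ∩ d)) ∩ h(h(c, b, c), c ∪ c, b ∪ d ∪ d)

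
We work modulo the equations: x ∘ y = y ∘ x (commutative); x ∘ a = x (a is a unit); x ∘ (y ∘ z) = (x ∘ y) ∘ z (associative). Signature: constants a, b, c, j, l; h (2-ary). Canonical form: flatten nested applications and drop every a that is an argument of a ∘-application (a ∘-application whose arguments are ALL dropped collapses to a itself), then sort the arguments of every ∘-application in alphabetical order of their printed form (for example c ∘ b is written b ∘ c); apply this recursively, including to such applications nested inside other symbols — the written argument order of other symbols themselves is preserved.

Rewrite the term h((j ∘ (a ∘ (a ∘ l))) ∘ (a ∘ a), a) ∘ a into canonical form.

Answer: h(j ∘ l, a)

Derivation:
Simplify inside:  h((j ∘ (a ∘ (a ∘ l))) ∘ (a ∘ a), a)  →  h(j ∘ l, a)
Drop the unit:  drop a
Sort arguments:  h(j ∘ l, a)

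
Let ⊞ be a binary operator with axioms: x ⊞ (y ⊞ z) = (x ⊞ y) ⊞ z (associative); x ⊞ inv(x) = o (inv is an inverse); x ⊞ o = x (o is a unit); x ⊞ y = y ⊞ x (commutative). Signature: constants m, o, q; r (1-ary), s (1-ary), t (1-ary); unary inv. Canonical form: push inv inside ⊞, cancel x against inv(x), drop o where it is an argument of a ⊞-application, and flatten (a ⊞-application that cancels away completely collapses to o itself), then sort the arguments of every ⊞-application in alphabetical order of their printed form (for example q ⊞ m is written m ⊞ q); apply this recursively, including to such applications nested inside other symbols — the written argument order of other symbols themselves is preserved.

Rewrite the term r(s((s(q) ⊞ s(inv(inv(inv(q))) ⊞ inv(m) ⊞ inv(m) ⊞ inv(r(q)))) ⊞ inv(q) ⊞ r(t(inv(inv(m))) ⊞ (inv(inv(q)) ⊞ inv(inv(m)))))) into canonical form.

Answer: r(s(inv(q) ⊞ r(m ⊞ q ⊞ t(m)) ⊞ s(inv(m) ⊞ inv(m) ⊞ inv(q) ⊞ inv(r(q))) ⊞ s(q)))

Derivation:
Work inside:  (s(q) ⊞ s(inv(inv(inv(q))) ⊞ inv(m) ⊞ inv(m) ⊞ inv(r(q)))) ⊞ inv(q) ⊞ r(t(inv(inv(m))) ⊞ (inv(inv(q)) ⊞ inv(inv(m))))
Push inv inside:  distribute inv over ⊞ and collapse double inv
Combine occurrences:  s(q) ⊞ s(inv(m) ⊞ inv(m) ⊞ inv(q) ⊞ inv(r(q))) ⊞ inv(q) ⊞ r(m ⊞ q ⊞ t(m))
Order the arguments:  inv(q) ⊞ r(m ⊞ q ⊞ t(m)) ⊞ s(inv(m) ⊞ inv(m) ⊞ inv(q) ⊞ inv(r(q))) ⊞ s(q)
Rebuild:  r(s(inv(q) ⊞ r(m ⊞ q ⊞ t(m)) ⊞ s(inv(m) ⊞ inv(m) ⊞ inv(q) ⊞ inv(r(q))) ⊞ s(q)))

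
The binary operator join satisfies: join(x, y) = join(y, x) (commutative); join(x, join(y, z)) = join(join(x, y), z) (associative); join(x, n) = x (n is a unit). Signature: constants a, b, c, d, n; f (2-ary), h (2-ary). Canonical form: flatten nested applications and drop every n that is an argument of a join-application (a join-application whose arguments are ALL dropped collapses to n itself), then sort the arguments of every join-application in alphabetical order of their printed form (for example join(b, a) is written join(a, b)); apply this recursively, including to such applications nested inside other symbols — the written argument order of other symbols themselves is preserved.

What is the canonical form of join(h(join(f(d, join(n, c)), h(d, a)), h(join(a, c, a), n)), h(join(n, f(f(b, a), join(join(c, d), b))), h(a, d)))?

Answer: join(h(f(f(b, a), join(b, c, d)), h(a, d)), h(join(f(d, c), h(d, a)), h(join(a, a, c), n)))

Derivation:
Inside:  h(join(f(d, join(n, c)), h(d, a)), h(join(a, c, a), n))  →  h(join(f(d, c), h(d, a)), h(join(a, a, c), n))
Canonicalize subterm:  h(join(n, f(f(b, a), join(join(c, d), b))), h(a, d))  →  h(f(f(b, a), join(b, c, d)), h(a, d))
Sort:  join(h(f(f(b, a), join(b, c, d)), h(a, d)), h(join(f(d, c), h(d, a)), h(join(a, a, c), n)))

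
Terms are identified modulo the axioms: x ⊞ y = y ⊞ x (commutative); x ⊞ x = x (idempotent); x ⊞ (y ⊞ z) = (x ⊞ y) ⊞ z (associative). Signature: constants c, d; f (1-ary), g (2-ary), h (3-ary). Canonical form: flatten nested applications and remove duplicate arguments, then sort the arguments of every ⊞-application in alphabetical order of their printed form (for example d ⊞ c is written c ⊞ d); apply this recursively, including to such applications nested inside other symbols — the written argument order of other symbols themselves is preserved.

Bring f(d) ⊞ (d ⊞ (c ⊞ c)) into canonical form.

Answer: c ⊞ d ⊞ f(d)

Derivation:
Un-nest:  f(d) ⊞ d ⊞ c ⊞ c
Deduplicate:  drop duplicate c
Order the arguments:  c ⊞ d ⊞ f(d)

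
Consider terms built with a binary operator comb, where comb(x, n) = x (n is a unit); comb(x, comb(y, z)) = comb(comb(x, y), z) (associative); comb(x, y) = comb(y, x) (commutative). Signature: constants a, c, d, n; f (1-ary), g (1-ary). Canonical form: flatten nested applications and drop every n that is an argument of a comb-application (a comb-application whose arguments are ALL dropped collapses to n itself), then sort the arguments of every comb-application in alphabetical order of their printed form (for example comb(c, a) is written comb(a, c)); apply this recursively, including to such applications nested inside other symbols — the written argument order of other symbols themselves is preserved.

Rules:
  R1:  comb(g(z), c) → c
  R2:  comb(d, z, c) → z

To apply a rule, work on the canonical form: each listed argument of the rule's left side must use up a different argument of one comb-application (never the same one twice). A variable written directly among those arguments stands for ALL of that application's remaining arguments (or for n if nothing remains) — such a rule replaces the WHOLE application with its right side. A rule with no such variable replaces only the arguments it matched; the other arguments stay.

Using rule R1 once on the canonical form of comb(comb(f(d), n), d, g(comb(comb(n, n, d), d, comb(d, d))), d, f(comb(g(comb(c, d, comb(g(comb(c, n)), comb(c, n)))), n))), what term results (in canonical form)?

Canonical form:  comb(d, d, f(d), f(g(comb(c, c, d, g(c)))), g(comb(d, d, d, d)))
Apply R1:  consuming c, g(c);  z := c
Result:  comb(d, d, f(d), f(g(comb(c, c, d))), g(comb(d, d, d, d)))

Answer: comb(d, d, f(d), f(g(comb(c, c, d))), g(comb(d, d, d, d)))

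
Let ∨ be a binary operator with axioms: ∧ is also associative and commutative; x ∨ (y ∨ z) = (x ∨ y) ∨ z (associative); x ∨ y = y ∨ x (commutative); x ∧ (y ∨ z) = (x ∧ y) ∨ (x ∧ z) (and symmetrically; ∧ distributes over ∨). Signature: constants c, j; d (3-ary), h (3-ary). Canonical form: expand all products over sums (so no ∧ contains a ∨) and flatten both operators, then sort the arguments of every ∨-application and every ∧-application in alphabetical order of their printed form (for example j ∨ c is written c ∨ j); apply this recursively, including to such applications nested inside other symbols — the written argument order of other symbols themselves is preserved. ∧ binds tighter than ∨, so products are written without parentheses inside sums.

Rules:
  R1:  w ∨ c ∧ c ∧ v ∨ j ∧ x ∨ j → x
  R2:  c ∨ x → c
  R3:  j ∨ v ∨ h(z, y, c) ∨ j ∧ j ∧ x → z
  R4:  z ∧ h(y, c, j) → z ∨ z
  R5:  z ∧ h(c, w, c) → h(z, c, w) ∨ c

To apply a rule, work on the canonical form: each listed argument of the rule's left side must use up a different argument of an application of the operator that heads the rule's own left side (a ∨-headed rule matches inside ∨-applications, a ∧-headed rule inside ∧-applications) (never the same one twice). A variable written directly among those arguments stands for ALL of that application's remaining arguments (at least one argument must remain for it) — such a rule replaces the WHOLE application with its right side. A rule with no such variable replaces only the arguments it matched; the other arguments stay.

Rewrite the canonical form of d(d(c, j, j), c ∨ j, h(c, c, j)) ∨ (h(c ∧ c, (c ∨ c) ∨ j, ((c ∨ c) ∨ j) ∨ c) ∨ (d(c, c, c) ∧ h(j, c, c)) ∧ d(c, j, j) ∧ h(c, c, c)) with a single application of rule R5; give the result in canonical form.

Answer: c ∨ d(d(c, j, j), c ∨ j, h(c, c, j)) ∨ h(c ∧ c, c ∨ c ∨ j, c ∨ c ∨ c ∨ j) ∨ h(d(c, c, c) ∧ d(c, j, j) ∧ h(j, c, c), c, c)

Derivation:
Canonical form:  d(c, c, c) ∧ d(c, j, j) ∧ h(c, c, c) ∧ h(j, c, c) ∨ d(d(c, j, j), c ∨ j, h(c, c, j)) ∨ h(c ∧ c, c ∨ c ∨ j, c ∨ c ∨ c ∨ j)
Match R5:  consume h(c, c, c);  w := c, z := d(c, c, c) ∧ d(c, j, j) ∧ h(j, c, c)
Every leftover argument binds to the variable; the entire application is replaced.
New term:  c ∨ d(d(c, j, j), c ∨ j, h(c, c, j)) ∨ h(c ∧ c, c ∨ c ∨ j, c ∨ c ∨ c ∨ j) ∨ h(d(c, c, c) ∧ d(c, j, j) ∧ h(j, c, c), c, c)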